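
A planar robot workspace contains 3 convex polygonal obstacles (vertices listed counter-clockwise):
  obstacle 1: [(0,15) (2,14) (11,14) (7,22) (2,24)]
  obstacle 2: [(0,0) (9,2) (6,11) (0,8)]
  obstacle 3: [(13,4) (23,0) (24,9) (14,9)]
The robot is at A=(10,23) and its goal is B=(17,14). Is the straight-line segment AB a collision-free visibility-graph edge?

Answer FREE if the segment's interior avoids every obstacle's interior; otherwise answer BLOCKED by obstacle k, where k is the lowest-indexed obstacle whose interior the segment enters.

FREE

Obstacle 1 [(0,15) (2,14) (11,14) (7,22) (2,24)]:
  edge (0,15)–(2,14): clear
  edge (2,14)–(11,14): clear
  edge (11,14)–(7,22): clear
  edge (7,22)–(2,24): clear
  edge (2,24)–(0,15): clear
  midpoint (27/2,37/2) outside
  → clear
Obstacle 2 [(0,0) (9,2) (6,11) (0,8)]:
  edge (0,0)–(9,2): clear
  edge (9,2)–(6,11): clear
  edge (6,11)–(0,8): clear
  edge (0,8)–(0,0): clear
  midpoint (27/2,37/2) outside
  → clear
Obstacle 3 [(13,4) (23,0) (24,9) (14,9)]:
  edge (13,4)–(23,0): clear
  edge (23,0)–(24,9): clear
  edge (24,9)–(14,9): clear
  edge (14,9)–(13,4): clear
  midpoint (27/2,37/2) outside
  → clear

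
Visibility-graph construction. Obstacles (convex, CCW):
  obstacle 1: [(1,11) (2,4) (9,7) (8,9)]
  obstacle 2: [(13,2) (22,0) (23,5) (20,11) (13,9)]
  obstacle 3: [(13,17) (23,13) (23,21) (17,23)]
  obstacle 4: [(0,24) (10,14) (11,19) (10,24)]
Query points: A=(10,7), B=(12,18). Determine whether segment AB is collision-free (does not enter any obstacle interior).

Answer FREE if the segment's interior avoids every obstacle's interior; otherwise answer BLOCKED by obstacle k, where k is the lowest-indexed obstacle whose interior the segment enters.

FREE

Obstacle 1 [(1,11) (2,4) (9,7) (8,9)]:
  edge (1,11)–(2,4): clear
  edge (2,4)–(9,7): clear
  edge (9,7)–(8,9): clear
  edge (8,9)–(1,11): clear
  midpoint (11,25/2) outside
  → clear
Obstacle 2 [(13,2) (22,0) (23,5) (20,11) (13,9)]:
  edge (13,2)–(22,0): clear
  edge (22,0)–(23,5): clear
  edge (23,5)–(20,11): clear
  edge (20,11)–(13,9): clear
  edge (13,9)–(13,2): clear
  midpoint (11,25/2) outside
  → clear
Obstacle 3 [(13,17) (23,13) (23,21) (17,23)]:
  edge (13,17)–(23,13): clear
  edge (23,13)–(23,21): clear
  edge (23,21)–(17,23): clear
  edge (17,23)–(13,17): clear
  midpoint (11,25/2) outside
  → clear
Obstacle 4 [(0,24) (10,14) (11,19) (10,24)]:
  edge (0,24)–(10,14): clear
  edge (10,14)–(11,19): clear
  edge (11,19)–(10,24): clear
  edge (10,24)–(0,24): clear
  midpoint (11,25/2) outside
  → clear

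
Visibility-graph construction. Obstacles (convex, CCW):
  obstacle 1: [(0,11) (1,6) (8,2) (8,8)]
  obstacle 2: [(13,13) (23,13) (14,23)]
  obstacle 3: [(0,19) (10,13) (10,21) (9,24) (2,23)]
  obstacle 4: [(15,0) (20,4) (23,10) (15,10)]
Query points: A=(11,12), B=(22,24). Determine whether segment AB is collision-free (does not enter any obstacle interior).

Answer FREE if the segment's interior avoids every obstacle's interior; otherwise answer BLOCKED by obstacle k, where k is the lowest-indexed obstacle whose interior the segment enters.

BLOCKED by obstacle 2

Obstacle 1 [(0,11) (1,6) (8,2) (8,8)]:
  edge (0,11)–(1,6): clear
  edge (1,6)–(8,2): clear
  edge (8,2)–(8,8): clear
  edge (8,8)–(0,11): clear
  midpoint (33/2,18) outside
  → clear
Obstacle 2 [(13,13) (23,13) (14,23)]:
  edge (13,13)–(23,13): clear
  edge (23,13)–(14,23): crosses AB
  edge (14,23)–(13,13): crosses AB
  → BLOCKED
Obstacle 3 [(0,19) (10,13) (10,21) (9,24) (2,23)]:
  edge (0,19)–(10,13): clear
  edge (10,13)–(10,21): clear
  edge (10,21)–(9,24): clear
  edge (9,24)–(2,23): clear
  edge (2,23)–(0,19): clear
  midpoint (33/2,18) outside
  → clear
Obstacle 4 [(15,0) (20,4) (23,10) (15,10)]:
  edge (15,0)–(20,4): clear
  edge (20,4)–(23,10): clear
  edge (23,10)–(15,10): clear
  edge (15,10)–(15,0): clear
  midpoint (33/2,18) outside
  → clear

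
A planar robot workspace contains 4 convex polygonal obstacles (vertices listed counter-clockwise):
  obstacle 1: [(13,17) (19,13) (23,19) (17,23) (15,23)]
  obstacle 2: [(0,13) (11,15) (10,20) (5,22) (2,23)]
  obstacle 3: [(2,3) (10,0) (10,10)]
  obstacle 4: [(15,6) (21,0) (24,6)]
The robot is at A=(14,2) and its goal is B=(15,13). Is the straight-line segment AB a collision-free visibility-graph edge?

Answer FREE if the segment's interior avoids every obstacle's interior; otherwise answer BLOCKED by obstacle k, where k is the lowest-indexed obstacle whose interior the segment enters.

FREE

Obstacle 1 [(13,17) (19,13) (23,19) (17,23) (15,23)]:
  edge (13,17)–(19,13): clear
  edge (19,13)–(23,19): clear
  edge (23,19)–(17,23): clear
  edge (17,23)–(15,23): clear
  edge (15,23)–(13,17): clear
  midpoint (29/2,15/2) outside
  → clear
Obstacle 2 [(0,13) (11,15) (10,20) (5,22) (2,23)]:
  edge (0,13)–(11,15): clear
  edge (11,15)–(10,20): clear
  edge (10,20)–(5,22): clear
  edge (5,22)–(2,23): clear
  edge (2,23)–(0,13): clear
  midpoint (29/2,15/2) outside
  → clear
Obstacle 3 [(2,3) (10,0) (10,10)]:
  edge (2,3)–(10,0): clear
  edge (10,0)–(10,10): clear
  edge (10,10)–(2,3): clear
  midpoint (29/2,15/2) outside
  → clear
Obstacle 4 [(15,6) (21,0) (24,6)]:
  edge (15,6)–(21,0): clear
  edge (21,0)–(24,6): clear
  edge (24,6)–(15,6): clear
  midpoint (29/2,15/2) outside
  → clear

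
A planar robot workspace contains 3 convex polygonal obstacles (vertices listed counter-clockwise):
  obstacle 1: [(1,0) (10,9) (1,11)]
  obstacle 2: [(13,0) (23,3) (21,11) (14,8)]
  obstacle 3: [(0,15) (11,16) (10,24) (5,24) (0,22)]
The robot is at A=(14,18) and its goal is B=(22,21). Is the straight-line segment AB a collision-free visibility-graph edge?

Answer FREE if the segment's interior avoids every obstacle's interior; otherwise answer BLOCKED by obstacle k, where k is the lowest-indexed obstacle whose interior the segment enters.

Obstacle 1 [(1,0) (10,9) (1,11)]:
  edge (1,0)–(10,9): clear
  edge (10,9)–(1,11): clear
  edge (1,11)–(1,0): clear
  midpoint (18,39/2) outside
  → clear
Obstacle 2 [(13,0) (23,3) (21,11) (14,8)]:
  edge (13,0)–(23,3): clear
  edge (23,3)–(21,11): clear
  edge (21,11)–(14,8): clear
  edge (14,8)–(13,0): clear
  midpoint (18,39/2) outside
  → clear
Obstacle 3 [(0,15) (11,16) (10,24) (5,24) (0,22)]:
  edge (0,15)–(11,16): clear
  edge (11,16)–(10,24): clear
  edge (10,24)–(5,24): clear
  edge (5,24)–(0,22): clear
  edge (0,22)–(0,15): clear
  midpoint (18,39/2) outside
  → clear

FREE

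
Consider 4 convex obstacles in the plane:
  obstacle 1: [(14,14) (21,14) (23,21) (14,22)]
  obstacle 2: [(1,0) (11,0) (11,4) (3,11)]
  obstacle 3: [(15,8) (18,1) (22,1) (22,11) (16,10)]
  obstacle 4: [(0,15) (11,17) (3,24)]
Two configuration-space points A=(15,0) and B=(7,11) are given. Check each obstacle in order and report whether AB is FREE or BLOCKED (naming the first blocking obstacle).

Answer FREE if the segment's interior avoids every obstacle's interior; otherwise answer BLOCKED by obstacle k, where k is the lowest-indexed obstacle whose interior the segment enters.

FREE

Obstacle 1 [(14,14) (21,14) (23,21) (14,22)]:
  edge (14,14)–(21,14): clear
  edge (21,14)–(23,21): clear
  edge (23,21)–(14,22): clear
  edge (14,22)–(14,14): clear
  midpoint (11,11/2) outside
  → clear
Obstacle 2 [(1,0) (11,0) (11,4) (3,11)]:
  edge (1,0)–(11,0): clear
  edge (11,0)–(11,4): clear
  edge (11,4)–(3,11): clear
  edge (3,11)–(1,0): clear
  midpoint (11,11/2) outside
  → clear
Obstacle 3 [(15,8) (18,1) (22,1) (22,11) (16,10)]:
  edge (15,8)–(18,1): clear
  edge (18,1)–(22,1): clear
  edge (22,1)–(22,11): clear
  edge (22,11)–(16,10): clear
  edge (16,10)–(15,8): clear
  midpoint (11,11/2) outside
  → clear
Obstacle 4 [(0,15) (11,17) (3,24)]:
  edge (0,15)–(11,17): clear
  edge (11,17)–(3,24): clear
  edge (3,24)–(0,15): clear
  midpoint (11,11/2) outside
  → clear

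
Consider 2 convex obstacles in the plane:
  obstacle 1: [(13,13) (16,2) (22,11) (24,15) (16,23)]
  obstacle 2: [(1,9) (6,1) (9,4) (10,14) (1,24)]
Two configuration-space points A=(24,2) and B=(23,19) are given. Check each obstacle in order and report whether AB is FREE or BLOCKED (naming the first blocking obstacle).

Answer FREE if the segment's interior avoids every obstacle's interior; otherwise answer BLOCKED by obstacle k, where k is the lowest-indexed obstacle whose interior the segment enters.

Obstacle 1 [(13,13) (16,2) (22,11) (24,15) (16,23)]:
  edge (13,13)–(16,2): clear
  edge (16,2)–(22,11): clear
  edge (22,11)–(24,15): crosses AB
  edge (24,15)–(16,23): crosses AB
  edge (16,23)–(13,13): clear
  → BLOCKED
Obstacle 2 [(1,9) (6,1) (9,4) (10,14) (1,24)]:
  edge (1,9)–(6,1): clear
  edge (6,1)–(9,4): clear
  edge (9,4)–(10,14): clear
  edge (10,14)–(1,24): clear
  edge (1,24)–(1,9): clear
  midpoint (47/2,21/2) outside
  → clear

BLOCKED by obstacle 1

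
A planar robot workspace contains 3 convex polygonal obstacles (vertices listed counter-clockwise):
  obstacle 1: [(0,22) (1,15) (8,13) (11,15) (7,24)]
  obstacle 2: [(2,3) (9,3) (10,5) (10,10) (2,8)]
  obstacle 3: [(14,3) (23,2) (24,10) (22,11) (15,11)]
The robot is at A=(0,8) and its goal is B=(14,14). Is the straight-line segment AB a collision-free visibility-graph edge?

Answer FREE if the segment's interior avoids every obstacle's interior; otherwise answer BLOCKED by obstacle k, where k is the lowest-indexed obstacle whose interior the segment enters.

FREE

Obstacle 1 [(0,22) (1,15) (8,13) (11,15) (7,24)]:
  edge (0,22)–(1,15): clear
  edge (1,15)–(8,13): clear
  edge (8,13)–(11,15): clear
  edge (11,15)–(7,24): clear
  edge (7,24)–(0,22): clear
  midpoint (7,11) outside
  → clear
Obstacle 2 [(2,3) (9,3) (10,5) (10,10) (2,8)]:
  edge (2,3)–(9,3): clear
  edge (9,3)–(10,5): clear
  edge (10,5)–(10,10): clear
  edge (10,10)–(2,8): clear
  edge (2,8)–(2,3): clear
  midpoint (7,11) outside
  → clear
Obstacle 3 [(14,3) (23,2) (24,10) (22,11) (15,11)]:
  edge (14,3)–(23,2): clear
  edge (23,2)–(24,10): clear
  edge (24,10)–(22,11): clear
  edge (22,11)–(15,11): clear
  edge (15,11)–(14,3): clear
  midpoint (7,11) outside
  → clear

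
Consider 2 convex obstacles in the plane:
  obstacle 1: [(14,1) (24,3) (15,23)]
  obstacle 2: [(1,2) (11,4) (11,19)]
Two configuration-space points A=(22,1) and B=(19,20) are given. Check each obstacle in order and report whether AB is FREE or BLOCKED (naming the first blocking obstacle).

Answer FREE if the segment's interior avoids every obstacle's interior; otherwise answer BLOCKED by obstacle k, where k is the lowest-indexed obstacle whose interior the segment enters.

BLOCKED by obstacle 1

Obstacle 1 [(14,1) (24,3) (15,23)]:
  edge (14,1)–(24,3): crosses AB
  edge (24,3)–(15,23): crosses AB
  edge (15,23)–(14,1): clear
  → BLOCKED
Obstacle 2 [(1,2) (11,4) (11,19)]:
  edge (1,2)–(11,4): clear
  edge (11,4)–(11,19): clear
  edge (11,19)–(1,2): clear
  midpoint (41/2,21/2) outside
  → clear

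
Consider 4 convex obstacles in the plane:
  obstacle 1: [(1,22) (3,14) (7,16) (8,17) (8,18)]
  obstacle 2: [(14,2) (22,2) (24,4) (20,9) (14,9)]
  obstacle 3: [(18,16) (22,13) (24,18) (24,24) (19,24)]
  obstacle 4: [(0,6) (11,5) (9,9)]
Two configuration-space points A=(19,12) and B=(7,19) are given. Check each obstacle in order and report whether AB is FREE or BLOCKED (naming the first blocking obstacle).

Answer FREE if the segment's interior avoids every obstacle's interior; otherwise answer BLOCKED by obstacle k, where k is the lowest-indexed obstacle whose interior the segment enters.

Obstacle 1 [(1,22) (3,14) (7,16) (8,17) (8,18)]:
  edge (1,22)–(3,14): clear
  edge (3,14)–(7,16): clear
  edge (7,16)–(8,17): clear
  edge (8,17)–(8,18): clear
  edge (8,18)–(1,22): clear
  midpoint (13,31/2) outside
  → clear
Obstacle 2 [(14,2) (22,2) (24,4) (20,9) (14,9)]:
  edge (14,2)–(22,2): clear
  edge (22,2)–(24,4): clear
  edge (24,4)–(20,9): clear
  edge (20,9)–(14,9): clear
  edge (14,9)–(14,2): clear
  midpoint (13,31/2) outside
  → clear
Obstacle 3 [(18,16) (22,13) (24,18) (24,24) (19,24)]:
  edge (18,16)–(22,13): clear
  edge (22,13)–(24,18): clear
  edge (24,18)–(24,24): clear
  edge (24,24)–(19,24): clear
  edge (19,24)–(18,16): clear
  midpoint (13,31/2) outside
  → clear
Obstacle 4 [(0,6) (11,5) (9,9)]:
  edge (0,6)–(11,5): clear
  edge (11,5)–(9,9): clear
  edge (9,9)–(0,6): clear
  midpoint (13,31/2) outside
  → clear

FREE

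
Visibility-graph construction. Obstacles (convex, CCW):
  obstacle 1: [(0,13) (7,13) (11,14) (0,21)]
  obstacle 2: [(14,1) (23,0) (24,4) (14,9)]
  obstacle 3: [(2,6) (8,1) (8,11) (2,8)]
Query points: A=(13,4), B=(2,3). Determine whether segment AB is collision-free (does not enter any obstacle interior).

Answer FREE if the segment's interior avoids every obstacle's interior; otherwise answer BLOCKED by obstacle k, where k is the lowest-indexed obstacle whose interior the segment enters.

Obstacle 1 [(0,13) (7,13) (11,14) (0,21)]:
  edge (0,13)–(7,13): clear
  edge (7,13)–(11,14): clear
  edge (11,14)–(0,21): clear
  edge (0,21)–(0,13): clear
  midpoint (15/2,7/2) outside
  → clear
Obstacle 2 [(14,1) (23,0) (24,4) (14,9)]:
  edge (14,1)–(23,0): clear
  edge (23,0)–(24,4): clear
  edge (24,4)–(14,9): clear
  edge (14,9)–(14,1): clear
  midpoint (15/2,7/2) outside
  → clear
Obstacle 3 [(2,6) (8,1) (8,11) (2,8)]:
  edge (2,6)–(8,1): crosses AB
  edge (8,1)–(8,11): crosses AB
  edge (8,11)–(2,8): clear
  edge (2,8)–(2,6): clear
  → BLOCKED

BLOCKED by obstacle 3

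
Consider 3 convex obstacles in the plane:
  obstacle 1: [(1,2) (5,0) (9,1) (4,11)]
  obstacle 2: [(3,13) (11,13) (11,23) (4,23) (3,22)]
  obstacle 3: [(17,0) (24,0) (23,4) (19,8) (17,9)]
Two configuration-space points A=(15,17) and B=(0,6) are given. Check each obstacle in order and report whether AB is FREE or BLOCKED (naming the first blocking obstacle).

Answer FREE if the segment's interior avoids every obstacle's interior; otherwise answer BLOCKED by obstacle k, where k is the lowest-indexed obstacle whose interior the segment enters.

Obstacle 1 [(1,2) (5,0) (9,1) (4,11)]:
  edge (1,2)–(5,0): clear
  edge (5,0)–(9,1): clear
  edge (9,1)–(4,11): crosses AB
  edge (4,11)–(1,2): crosses AB
  → BLOCKED
Obstacle 2 [(3,13) (11,13) (11,23) (4,23) (3,22)]:
  edge (3,13)–(11,13): crosses AB
  edge (11,13)–(11,23): crosses AB
  edge (11,23)–(4,23): clear
  edge (4,23)–(3,22): clear
  edge (3,22)–(3,13): clear
  → BLOCKED
Obstacle 3 [(17,0) (24,0) (23,4) (19,8) (17,9)]:
  edge (17,0)–(24,0): clear
  edge (24,0)–(23,4): clear
  edge (23,4)–(19,8): clear
  edge (19,8)–(17,9): clear
  edge (17,9)–(17,0): clear
  midpoint (15/2,23/2) outside
  → clear

BLOCKED by obstacle 1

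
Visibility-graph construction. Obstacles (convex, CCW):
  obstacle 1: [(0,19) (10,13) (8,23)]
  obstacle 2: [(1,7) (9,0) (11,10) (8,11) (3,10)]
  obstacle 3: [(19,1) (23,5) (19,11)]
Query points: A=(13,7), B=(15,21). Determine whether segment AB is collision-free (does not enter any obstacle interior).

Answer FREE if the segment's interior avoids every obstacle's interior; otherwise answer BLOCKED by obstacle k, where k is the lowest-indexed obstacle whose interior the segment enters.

Obstacle 1 [(0,19) (10,13) (8,23)]:
  edge (0,19)–(10,13): clear
  edge (10,13)–(8,23): clear
  edge (8,23)–(0,19): clear
  midpoint (14,14) outside
  → clear
Obstacle 2 [(1,7) (9,0) (11,10) (8,11) (3,10)]:
  edge (1,7)–(9,0): clear
  edge (9,0)–(11,10): clear
  edge (11,10)–(8,11): clear
  edge (8,11)–(3,10): clear
  edge (3,10)–(1,7): clear
  midpoint (14,14) outside
  → clear
Obstacle 3 [(19,1) (23,5) (19,11)]:
  edge (19,1)–(23,5): clear
  edge (23,5)–(19,11): clear
  edge (19,11)–(19,1): clear
  midpoint (14,14) outside
  → clear

FREE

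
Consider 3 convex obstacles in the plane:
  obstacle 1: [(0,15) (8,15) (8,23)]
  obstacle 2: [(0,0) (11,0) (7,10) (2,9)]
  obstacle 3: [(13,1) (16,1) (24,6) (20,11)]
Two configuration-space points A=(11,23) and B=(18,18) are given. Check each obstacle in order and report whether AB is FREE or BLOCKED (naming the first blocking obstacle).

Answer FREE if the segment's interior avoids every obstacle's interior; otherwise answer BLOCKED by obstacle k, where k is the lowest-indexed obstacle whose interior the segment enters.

Obstacle 1 [(0,15) (8,15) (8,23)]:
  edge (0,15)–(8,15): clear
  edge (8,15)–(8,23): clear
  edge (8,23)–(0,15): clear
  midpoint (29/2,41/2) outside
  → clear
Obstacle 2 [(0,0) (11,0) (7,10) (2,9)]:
  edge (0,0)–(11,0): clear
  edge (11,0)–(7,10): clear
  edge (7,10)–(2,9): clear
  edge (2,9)–(0,0): clear
  midpoint (29/2,41/2) outside
  → clear
Obstacle 3 [(13,1) (16,1) (24,6) (20,11)]:
  edge (13,1)–(16,1): clear
  edge (16,1)–(24,6): clear
  edge (24,6)–(20,11): clear
  edge (20,11)–(13,1): clear
  midpoint (29/2,41/2) outside
  → clear

FREE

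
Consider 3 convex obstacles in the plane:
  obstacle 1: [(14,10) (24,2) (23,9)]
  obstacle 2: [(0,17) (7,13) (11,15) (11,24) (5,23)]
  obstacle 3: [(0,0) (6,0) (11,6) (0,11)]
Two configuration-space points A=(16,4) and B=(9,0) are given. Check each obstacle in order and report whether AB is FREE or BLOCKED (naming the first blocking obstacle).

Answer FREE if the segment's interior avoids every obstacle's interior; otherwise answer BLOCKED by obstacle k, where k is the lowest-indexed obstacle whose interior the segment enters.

Obstacle 1 [(14,10) (24,2) (23,9)]:
  edge (14,10)–(24,2): clear
  edge (24,2)–(23,9): clear
  edge (23,9)–(14,10): clear
  midpoint (25/2,2) outside
  → clear
Obstacle 2 [(0,17) (7,13) (11,15) (11,24) (5,23)]:
  edge (0,17)–(7,13): clear
  edge (7,13)–(11,15): clear
  edge (11,15)–(11,24): clear
  edge (11,24)–(5,23): clear
  edge (5,23)–(0,17): clear
  midpoint (25/2,2) outside
  → clear
Obstacle 3 [(0,0) (6,0) (11,6) (0,11)]:
  edge (0,0)–(6,0): clear
  edge (6,0)–(11,6): clear
  edge (11,6)–(0,11): clear
  edge (0,11)–(0,0): clear
  midpoint (25/2,2) outside
  → clear

FREE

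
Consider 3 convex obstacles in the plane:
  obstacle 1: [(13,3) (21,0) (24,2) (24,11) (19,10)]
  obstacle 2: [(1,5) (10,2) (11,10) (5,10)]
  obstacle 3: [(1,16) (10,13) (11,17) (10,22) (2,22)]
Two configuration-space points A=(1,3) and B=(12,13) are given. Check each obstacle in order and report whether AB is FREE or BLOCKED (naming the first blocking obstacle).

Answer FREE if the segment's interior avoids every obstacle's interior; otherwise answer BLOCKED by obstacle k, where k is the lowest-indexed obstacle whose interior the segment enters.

BLOCKED by obstacle 2

Obstacle 1 [(13,3) (21,0) (24,2) (24,11) (19,10)]:
  edge (13,3)–(21,0): clear
  edge (21,0)–(24,2): clear
  edge (24,2)–(24,11): clear
  edge (24,11)–(19,10): clear
  edge (19,10)–(13,3): clear
  midpoint (13/2,8) outside
  → clear
Obstacle 2 [(1,5) (10,2) (11,10) (5,10)]:
  edge (1,5)–(10,2): crosses AB
  edge (10,2)–(11,10): clear
  edge (11,10)–(5,10): crosses AB
  edge (5,10)–(1,5): clear
  → BLOCKED
Obstacle 3 [(1,16) (10,13) (11,17) (10,22) (2,22)]:
  edge (1,16)–(10,13): clear
  edge (10,13)–(11,17): clear
  edge (11,17)–(10,22): clear
  edge (10,22)–(2,22): clear
  edge (2,22)–(1,16): clear
  midpoint (13/2,8) outside
  → clear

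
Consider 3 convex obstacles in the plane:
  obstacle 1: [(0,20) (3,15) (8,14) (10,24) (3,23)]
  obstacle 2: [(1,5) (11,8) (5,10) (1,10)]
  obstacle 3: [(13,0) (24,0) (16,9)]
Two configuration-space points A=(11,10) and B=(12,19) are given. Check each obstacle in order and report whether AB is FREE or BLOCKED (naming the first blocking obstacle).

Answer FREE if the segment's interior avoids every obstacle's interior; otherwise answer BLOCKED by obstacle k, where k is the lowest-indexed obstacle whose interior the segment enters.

Obstacle 1 [(0,20) (3,15) (8,14) (10,24) (3,23)]:
  edge (0,20)–(3,15): clear
  edge (3,15)–(8,14): clear
  edge (8,14)–(10,24): clear
  edge (10,24)–(3,23): clear
  edge (3,23)–(0,20): clear
  midpoint (23/2,29/2) outside
  → clear
Obstacle 2 [(1,5) (11,8) (5,10) (1,10)]:
  edge (1,5)–(11,8): clear
  edge (11,8)–(5,10): clear
  edge (5,10)–(1,10): clear
  edge (1,10)–(1,5): clear
  midpoint (23/2,29/2) outside
  → clear
Obstacle 3 [(13,0) (24,0) (16,9)]:
  edge (13,0)–(24,0): clear
  edge (24,0)–(16,9): clear
  edge (16,9)–(13,0): clear
  midpoint (23/2,29/2) outside
  → clear

FREE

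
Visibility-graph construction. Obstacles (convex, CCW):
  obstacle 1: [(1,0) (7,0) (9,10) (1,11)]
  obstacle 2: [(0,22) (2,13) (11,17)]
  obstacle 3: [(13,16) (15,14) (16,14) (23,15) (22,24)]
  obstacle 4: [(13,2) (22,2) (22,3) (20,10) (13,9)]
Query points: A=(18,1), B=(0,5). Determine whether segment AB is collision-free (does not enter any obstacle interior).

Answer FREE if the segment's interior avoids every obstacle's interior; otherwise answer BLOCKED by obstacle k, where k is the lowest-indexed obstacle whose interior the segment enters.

Obstacle 1 [(1,0) (7,0) (9,10) (1,11)]:
  edge (1,0)–(7,0): clear
  edge (7,0)–(9,10): crosses AB
  edge (9,10)–(1,11): clear
  edge (1,11)–(1,0): crosses AB
  → BLOCKED
Obstacle 2 [(0,22) (2,13) (11,17)]:
  edge (0,22)–(2,13): clear
  edge (2,13)–(11,17): clear
  edge (11,17)–(0,22): clear
  midpoint (9,3) outside
  → clear
Obstacle 3 [(13,16) (15,14) (16,14) (23,15) (22,24)]:
  edge (13,16)–(15,14): clear
  edge (15,14)–(16,14): clear
  edge (16,14)–(23,15): clear
  edge (23,15)–(22,24): clear
  edge (22,24)–(13,16): clear
  midpoint (9,3) outside
  → clear
Obstacle 4 [(13,2) (22,2) (22,3) (20,10) (13,9)]:
  edge (13,2)–(22,2): crosses AB
  edge (22,2)–(22,3): clear
  edge (22,3)–(20,10): clear
  edge (20,10)–(13,9): clear
  edge (13,9)–(13,2): crosses AB
  → BLOCKED

BLOCKED by obstacle 1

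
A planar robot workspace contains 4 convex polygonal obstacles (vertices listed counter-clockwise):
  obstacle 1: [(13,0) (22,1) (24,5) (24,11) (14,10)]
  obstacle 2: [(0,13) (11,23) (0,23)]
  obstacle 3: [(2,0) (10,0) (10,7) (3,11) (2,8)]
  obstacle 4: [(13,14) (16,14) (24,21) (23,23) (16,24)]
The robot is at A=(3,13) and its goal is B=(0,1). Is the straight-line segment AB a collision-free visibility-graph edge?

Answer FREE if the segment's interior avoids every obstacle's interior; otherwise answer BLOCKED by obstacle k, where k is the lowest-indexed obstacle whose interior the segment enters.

Obstacle 1 [(13,0) (22,1) (24,5) (24,11) (14,10)]:
  edge (13,0)–(22,1): clear
  edge (22,1)–(24,5): clear
  edge (24,5)–(24,11): clear
  edge (24,11)–(14,10): clear
  edge (14,10)–(13,0): clear
  midpoint (3/2,7) outside
  → clear
Obstacle 2 [(0,13) (11,23) (0,23)]:
  edge (0,13)–(11,23): clear
  edge (11,23)–(0,23): clear
  edge (0,23)–(0,13): clear
  midpoint (3/2,7) outside
  → clear
Obstacle 3 [(2,0) (10,0) (10,7) (3,11) (2,8)]:
  edge (2,0)–(10,0): clear
  edge (10,0)–(10,7): clear
  edge (10,7)–(3,11): clear
  edge (3,11)–(2,8): clear
  edge (2,8)–(2,0): clear
  midpoint (3/2,7) outside
  → clear
Obstacle 4 [(13,14) (16,14) (24,21) (23,23) (16,24)]:
  edge (13,14)–(16,14): clear
  edge (16,14)–(24,21): clear
  edge (24,21)–(23,23): clear
  edge (23,23)–(16,24): clear
  edge (16,24)–(13,14): clear
  midpoint (3/2,7) outside
  → clear

FREE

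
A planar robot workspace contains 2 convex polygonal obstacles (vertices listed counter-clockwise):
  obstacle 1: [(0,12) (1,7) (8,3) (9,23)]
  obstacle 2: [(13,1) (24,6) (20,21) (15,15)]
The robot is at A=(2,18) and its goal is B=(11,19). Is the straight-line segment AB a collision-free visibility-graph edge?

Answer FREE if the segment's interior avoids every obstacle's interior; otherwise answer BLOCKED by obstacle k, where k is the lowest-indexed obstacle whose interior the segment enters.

BLOCKED by obstacle 1

Obstacle 1 [(0,12) (1,7) (8,3) (9,23)]:
  edge (0,12)–(1,7): clear
  edge (1,7)–(8,3): clear
  edge (8,3)–(9,23): crosses AB
  edge (9,23)–(0,12): crosses AB
  → BLOCKED
Obstacle 2 [(13,1) (24,6) (20,21) (15,15)]:
  edge (13,1)–(24,6): clear
  edge (24,6)–(20,21): clear
  edge (20,21)–(15,15): clear
  edge (15,15)–(13,1): clear
  midpoint (13/2,37/2) outside
  → clear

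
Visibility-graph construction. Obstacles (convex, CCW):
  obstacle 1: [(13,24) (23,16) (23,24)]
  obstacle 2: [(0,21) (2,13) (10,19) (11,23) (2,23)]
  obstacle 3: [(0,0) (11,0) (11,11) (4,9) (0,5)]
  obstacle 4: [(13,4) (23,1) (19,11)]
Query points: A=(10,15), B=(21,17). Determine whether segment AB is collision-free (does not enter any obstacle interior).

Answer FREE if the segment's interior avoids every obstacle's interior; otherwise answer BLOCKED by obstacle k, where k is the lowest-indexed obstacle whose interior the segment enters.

FREE

Obstacle 1 [(13,24) (23,16) (23,24)]:
  edge (13,24)–(23,16): clear
  edge (23,16)–(23,24): clear
  edge (23,24)–(13,24): clear
  midpoint (31/2,16) outside
  → clear
Obstacle 2 [(0,21) (2,13) (10,19) (11,23) (2,23)]:
  edge (0,21)–(2,13): clear
  edge (2,13)–(10,19): clear
  edge (10,19)–(11,23): clear
  edge (11,23)–(2,23): clear
  edge (2,23)–(0,21): clear
  midpoint (31/2,16) outside
  → clear
Obstacle 3 [(0,0) (11,0) (11,11) (4,9) (0,5)]:
  edge (0,0)–(11,0): clear
  edge (11,0)–(11,11): clear
  edge (11,11)–(4,9): clear
  edge (4,9)–(0,5): clear
  edge (0,5)–(0,0): clear
  midpoint (31/2,16) outside
  → clear
Obstacle 4 [(13,4) (23,1) (19,11)]:
  edge (13,4)–(23,1): clear
  edge (23,1)–(19,11): clear
  edge (19,11)–(13,4): clear
  midpoint (31/2,16) outside
  → clear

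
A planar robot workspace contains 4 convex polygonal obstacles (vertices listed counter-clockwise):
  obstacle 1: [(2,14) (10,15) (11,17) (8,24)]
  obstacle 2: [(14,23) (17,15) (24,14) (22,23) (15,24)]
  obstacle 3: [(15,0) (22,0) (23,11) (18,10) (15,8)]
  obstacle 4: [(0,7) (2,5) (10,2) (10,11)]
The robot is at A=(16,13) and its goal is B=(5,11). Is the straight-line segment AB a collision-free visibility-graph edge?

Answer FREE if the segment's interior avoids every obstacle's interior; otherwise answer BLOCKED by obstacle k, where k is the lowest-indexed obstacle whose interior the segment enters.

FREE

Obstacle 1 [(2,14) (10,15) (11,17) (8,24)]:
  edge (2,14)–(10,15): clear
  edge (10,15)–(11,17): clear
  edge (11,17)–(8,24): clear
  edge (8,24)–(2,14): clear
  midpoint (21/2,12) outside
  → clear
Obstacle 2 [(14,23) (17,15) (24,14) (22,23) (15,24)]:
  edge (14,23)–(17,15): clear
  edge (17,15)–(24,14): clear
  edge (24,14)–(22,23): clear
  edge (22,23)–(15,24): clear
  edge (15,24)–(14,23): clear
  midpoint (21/2,12) outside
  → clear
Obstacle 3 [(15,0) (22,0) (23,11) (18,10) (15,8)]:
  edge (15,0)–(22,0): clear
  edge (22,0)–(23,11): clear
  edge (23,11)–(18,10): clear
  edge (18,10)–(15,8): clear
  edge (15,8)–(15,0): clear
  midpoint (21/2,12) outside
  → clear
Obstacle 4 [(0,7) (2,5) (10,2) (10,11)]:
  edge (0,7)–(2,5): clear
  edge (2,5)–(10,2): clear
  edge (10,2)–(10,11): clear
  edge (10,11)–(0,7): clear
  midpoint (21/2,12) outside
  → clear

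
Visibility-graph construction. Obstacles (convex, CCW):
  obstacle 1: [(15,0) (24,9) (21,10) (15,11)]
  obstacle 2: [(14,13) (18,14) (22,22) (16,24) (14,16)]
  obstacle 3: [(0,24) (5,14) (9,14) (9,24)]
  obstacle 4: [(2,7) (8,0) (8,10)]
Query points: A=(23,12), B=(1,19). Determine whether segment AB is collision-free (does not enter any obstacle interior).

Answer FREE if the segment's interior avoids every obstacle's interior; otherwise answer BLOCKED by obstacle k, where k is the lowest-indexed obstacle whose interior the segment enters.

Obstacle 1 [(15,0) (24,9) (21,10) (15,11)]:
  edge (15,0)–(24,9): clear
  edge (24,9)–(21,10): clear
  edge (21,10)–(15,11): clear
  edge (15,11)–(15,0): clear
  midpoint (12,31/2) outside
  → clear
Obstacle 2 [(14,13) (18,14) (22,22) (16,24) (14,16)]:
  edge (14,13)–(18,14): crosses AB
  edge (18,14)–(22,22): clear
  edge (22,22)–(16,24): clear
  edge (16,24)–(14,16): clear
  edge (14,16)–(14,13): crosses AB
  → BLOCKED
Obstacle 3 [(0,24) (5,14) (9,14) (9,24)]:
  edge (0,24)–(5,14): crosses AB
  edge (5,14)–(9,14): clear
  edge (9,14)–(9,24): crosses AB
  edge (9,24)–(0,24): clear
  → BLOCKED
Obstacle 4 [(2,7) (8,0) (8,10)]:
  edge (2,7)–(8,0): clear
  edge (8,0)–(8,10): clear
  edge (8,10)–(2,7): clear
  midpoint (12,31/2) outside
  → clear

BLOCKED by obstacle 2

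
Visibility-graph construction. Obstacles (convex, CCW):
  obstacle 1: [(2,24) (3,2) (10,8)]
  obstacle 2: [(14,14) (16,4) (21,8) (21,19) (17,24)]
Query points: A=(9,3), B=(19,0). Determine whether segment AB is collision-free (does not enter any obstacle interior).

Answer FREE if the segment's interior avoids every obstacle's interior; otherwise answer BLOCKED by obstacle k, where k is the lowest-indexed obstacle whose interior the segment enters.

FREE

Obstacle 1 [(2,24) (3,2) (10,8)]:
  edge (2,24)–(3,2): clear
  edge (3,2)–(10,8): clear
  edge (10,8)–(2,24): clear
  midpoint (14,3/2) outside
  → clear
Obstacle 2 [(14,14) (16,4) (21,8) (21,19) (17,24)]:
  edge (14,14)–(16,4): clear
  edge (16,4)–(21,8): clear
  edge (21,8)–(21,19): clear
  edge (21,19)–(17,24): clear
  edge (17,24)–(14,14): clear
  midpoint (14,3/2) outside
  → clear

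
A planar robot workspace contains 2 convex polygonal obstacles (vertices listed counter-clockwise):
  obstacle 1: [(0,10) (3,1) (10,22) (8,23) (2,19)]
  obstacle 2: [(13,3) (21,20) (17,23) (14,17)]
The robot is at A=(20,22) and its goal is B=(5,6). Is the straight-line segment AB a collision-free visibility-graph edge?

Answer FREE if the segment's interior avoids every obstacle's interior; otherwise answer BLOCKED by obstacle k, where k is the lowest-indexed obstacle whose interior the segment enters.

BLOCKED by obstacle 2

Obstacle 1 [(0,10) (3,1) (10,22) (8,23) (2,19)]:
  edge (0,10)–(3,1): clear
  edge (3,1)–(10,22): clear
  edge (10,22)–(8,23): clear
  edge (8,23)–(2,19): clear
  edge (2,19)–(0,10): clear
  midpoint (25/2,14) outside
  → clear
Obstacle 2 [(13,3) (21,20) (17,23) (14,17)]:
  edge (13,3)–(21,20): clear
  edge (21,20)–(17,23): crosses AB
  edge (17,23)–(14,17): clear
  edge (14,17)–(13,3): crosses AB
  → BLOCKED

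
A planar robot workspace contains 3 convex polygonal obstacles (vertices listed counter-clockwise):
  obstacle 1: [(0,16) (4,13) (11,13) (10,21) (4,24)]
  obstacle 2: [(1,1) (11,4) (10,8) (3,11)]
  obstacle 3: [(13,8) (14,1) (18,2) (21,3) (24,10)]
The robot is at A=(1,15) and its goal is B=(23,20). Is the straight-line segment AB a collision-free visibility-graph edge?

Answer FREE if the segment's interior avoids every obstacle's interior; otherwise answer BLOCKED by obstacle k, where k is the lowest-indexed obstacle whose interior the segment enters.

Obstacle 1 [(0,16) (4,13) (11,13) (10,21) (4,24)]:
  edge (0,16)–(4,13): crosses AB
  edge (4,13)–(11,13): clear
  edge (11,13)–(10,21): crosses AB
  edge (10,21)–(4,24): clear
  edge (4,24)–(0,16): clear
  → BLOCKED
Obstacle 2 [(1,1) (11,4) (10,8) (3,11)]:
  edge (1,1)–(11,4): clear
  edge (11,4)–(10,8): clear
  edge (10,8)–(3,11): clear
  edge (3,11)–(1,1): clear
  midpoint (12,35/2) outside
  → clear
Obstacle 3 [(13,8) (14,1) (18,2) (21,3) (24,10)]:
  edge (13,8)–(14,1): clear
  edge (14,1)–(18,2): clear
  edge (18,2)–(21,3): clear
  edge (21,3)–(24,10): clear
  edge (24,10)–(13,8): clear
  midpoint (12,35/2) outside
  → clear

BLOCKED by obstacle 1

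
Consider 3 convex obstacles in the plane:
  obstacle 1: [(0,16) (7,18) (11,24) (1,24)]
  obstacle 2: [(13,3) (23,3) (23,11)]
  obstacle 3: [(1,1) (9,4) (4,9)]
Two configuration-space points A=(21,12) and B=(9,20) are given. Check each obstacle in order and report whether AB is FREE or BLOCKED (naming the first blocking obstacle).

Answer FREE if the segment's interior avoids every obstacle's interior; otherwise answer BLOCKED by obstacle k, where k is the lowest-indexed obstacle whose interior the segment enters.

FREE

Obstacle 1 [(0,16) (7,18) (11,24) (1,24)]:
  edge (0,16)–(7,18): clear
  edge (7,18)–(11,24): clear
  edge (11,24)–(1,24): clear
  edge (1,24)–(0,16): clear
  midpoint (15,16) outside
  → clear
Obstacle 2 [(13,3) (23,3) (23,11)]:
  edge (13,3)–(23,3): clear
  edge (23,3)–(23,11): clear
  edge (23,11)–(13,3): clear
  midpoint (15,16) outside
  → clear
Obstacle 3 [(1,1) (9,4) (4,9)]:
  edge (1,1)–(9,4): clear
  edge (9,4)–(4,9): clear
  edge (4,9)–(1,1): clear
  midpoint (15,16) outside
  → clear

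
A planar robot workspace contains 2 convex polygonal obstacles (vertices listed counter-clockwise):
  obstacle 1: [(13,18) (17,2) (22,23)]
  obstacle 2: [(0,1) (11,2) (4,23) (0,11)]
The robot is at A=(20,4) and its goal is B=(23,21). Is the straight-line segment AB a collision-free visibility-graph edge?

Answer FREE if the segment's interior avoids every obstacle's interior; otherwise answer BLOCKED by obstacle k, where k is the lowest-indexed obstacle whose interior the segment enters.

Obstacle 1 [(13,18) (17,2) (22,23)]:
  edge (13,18)–(17,2): clear
  edge (17,2)–(22,23): clear
  edge (22,23)–(13,18): clear
  midpoint (43/2,25/2) outside
  → clear
Obstacle 2 [(0,1) (11,2) (4,23) (0,11)]:
  edge (0,1)–(11,2): clear
  edge (11,2)–(4,23): clear
  edge (4,23)–(0,11): clear
  edge (0,11)–(0,1): clear
  midpoint (43/2,25/2) outside
  → clear

FREE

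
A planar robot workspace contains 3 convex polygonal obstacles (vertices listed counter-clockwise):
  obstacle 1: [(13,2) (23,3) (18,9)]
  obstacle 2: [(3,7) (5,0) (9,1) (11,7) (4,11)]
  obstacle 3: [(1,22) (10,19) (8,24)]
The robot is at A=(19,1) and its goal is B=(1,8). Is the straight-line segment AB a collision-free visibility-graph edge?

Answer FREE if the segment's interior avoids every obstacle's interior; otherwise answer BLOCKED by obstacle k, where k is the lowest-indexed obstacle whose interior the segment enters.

Obstacle 1 [(13,2) (23,3) (18,9)]:
  edge (13,2)–(23,3): crosses AB
  edge (23,3)–(18,9): clear
  edge (18,9)–(13,2): crosses AB
  → BLOCKED
Obstacle 2 [(3,7) (5,0) (9,1) (11,7) (4,11)]:
  edge (3,7)–(5,0): clear
  edge (5,0)–(9,1): clear
  edge (9,1)–(11,7): crosses AB
  edge (11,7)–(4,11): clear
  edge (4,11)–(3,7): crosses AB
  → BLOCKED
Obstacle 3 [(1,22) (10,19) (8,24)]:
  edge (1,22)–(10,19): clear
  edge (10,19)–(8,24): clear
  edge (8,24)–(1,22): clear
  midpoint (10,9/2) outside
  → clear

BLOCKED by obstacle 1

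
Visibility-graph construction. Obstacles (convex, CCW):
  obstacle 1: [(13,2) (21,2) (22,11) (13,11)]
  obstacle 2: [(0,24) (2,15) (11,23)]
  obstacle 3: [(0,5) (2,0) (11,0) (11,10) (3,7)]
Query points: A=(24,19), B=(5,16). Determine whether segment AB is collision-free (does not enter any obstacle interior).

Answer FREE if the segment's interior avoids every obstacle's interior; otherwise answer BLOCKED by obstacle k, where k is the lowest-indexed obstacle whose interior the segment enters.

FREE

Obstacle 1 [(13,2) (21,2) (22,11) (13,11)]:
  edge (13,2)–(21,2): clear
  edge (21,2)–(22,11): clear
  edge (22,11)–(13,11): clear
  edge (13,11)–(13,2): clear
  midpoint (29/2,35/2) outside
  → clear
Obstacle 2 [(0,24) (2,15) (11,23)]:
  edge (0,24)–(2,15): clear
  edge (2,15)–(11,23): clear
  edge (11,23)–(0,24): clear
  midpoint (29/2,35/2) outside
  → clear
Obstacle 3 [(0,5) (2,0) (11,0) (11,10) (3,7)]:
  edge (0,5)–(2,0): clear
  edge (2,0)–(11,0): clear
  edge (11,0)–(11,10): clear
  edge (11,10)–(3,7): clear
  edge (3,7)–(0,5): clear
  midpoint (29/2,35/2) outside
  → clear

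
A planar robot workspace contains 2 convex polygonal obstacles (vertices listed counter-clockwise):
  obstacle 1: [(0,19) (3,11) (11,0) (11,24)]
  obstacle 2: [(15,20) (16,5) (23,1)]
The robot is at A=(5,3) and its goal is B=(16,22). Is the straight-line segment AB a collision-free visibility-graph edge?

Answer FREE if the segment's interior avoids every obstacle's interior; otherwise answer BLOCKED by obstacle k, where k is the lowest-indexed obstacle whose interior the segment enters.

Obstacle 1 [(0,19) (3,11) (11,0) (11,24)]:
  edge (0,19)–(3,11): clear
  edge (3,11)–(11,0): crosses AB
  edge (11,0)–(11,24): crosses AB
  edge (11,24)–(0,19): clear
  → BLOCKED
Obstacle 2 [(15,20) (16,5) (23,1)]:
  edge (15,20)–(16,5): clear
  edge (16,5)–(23,1): clear
  edge (23,1)–(15,20): clear
  midpoint (21/2,25/2) outside
  → clear

BLOCKED by obstacle 1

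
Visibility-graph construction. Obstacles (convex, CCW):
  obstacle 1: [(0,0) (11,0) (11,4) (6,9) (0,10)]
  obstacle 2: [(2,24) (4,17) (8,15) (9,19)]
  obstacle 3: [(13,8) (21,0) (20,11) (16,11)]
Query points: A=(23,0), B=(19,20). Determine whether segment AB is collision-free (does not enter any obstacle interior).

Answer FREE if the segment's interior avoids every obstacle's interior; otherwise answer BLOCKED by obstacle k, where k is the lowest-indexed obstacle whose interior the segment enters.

FREE

Obstacle 1 [(0,0) (11,0) (11,4) (6,9) (0,10)]:
  edge (0,0)–(11,0): clear
  edge (11,0)–(11,4): clear
  edge (11,4)–(6,9): clear
  edge (6,9)–(0,10): clear
  edge (0,10)–(0,0): clear
  midpoint (21,10) outside
  → clear
Obstacle 2 [(2,24) (4,17) (8,15) (9,19)]:
  edge (2,24)–(4,17): clear
  edge (4,17)–(8,15): clear
  edge (8,15)–(9,19): clear
  edge (9,19)–(2,24): clear
  midpoint (21,10) outside
  → clear
Obstacle 3 [(13,8) (21,0) (20,11) (16,11)]:
  edge (13,8)–(21,0): clear
  edge (21,0)–(20,11): clear
  edge (20,11)–(16,11): clear
  edge (16,11)–(13,8): clear
  midpoint (21,10) outside
  → clear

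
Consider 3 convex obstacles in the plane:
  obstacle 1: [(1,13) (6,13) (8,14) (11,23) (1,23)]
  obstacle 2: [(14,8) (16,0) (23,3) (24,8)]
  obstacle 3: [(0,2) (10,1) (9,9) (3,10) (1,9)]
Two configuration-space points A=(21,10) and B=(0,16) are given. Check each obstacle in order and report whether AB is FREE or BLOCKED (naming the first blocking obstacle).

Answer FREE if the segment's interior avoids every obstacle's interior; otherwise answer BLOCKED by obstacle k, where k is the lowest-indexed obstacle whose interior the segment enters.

BLOCKED by obstacle 1

Obstacle 1 [(1,13) (6,13) (8,14) (11,23) (1,23)]:
  edge (1,13)–(6,13): clear
  edge (6,13)–(8,14): crosses AB
  edge (8,14)–(11,23): clear
  edge (11,23)–(1,23): clear
  edge (1,23)–(1,13): crosses AB
  → BLOCKED
Obstacle 2 [(14,8) (16,0) (23,3) (24,8)]:
  edge (14,8)–(16,0): clear
  edge (16,0)–(23,3): clear
  edge (23,3)–(24,8): clear
  edge (24,8)–(14,8): clear
  midpoint (21/2,13) outside
  → clear
Obstacle 3 [(0,2) (10,1) (9,9) (3,10) (1,9)]:
  edge (0,2)–(10,1): clear
  edge (10,1)–(9,9): clear
  edge (9,9)–(3,10): clear
  edge (3,10)–(1,9): clear
  edge (1,9)–(0,2): clear
  midpoint (21/2,13) outside
  → clear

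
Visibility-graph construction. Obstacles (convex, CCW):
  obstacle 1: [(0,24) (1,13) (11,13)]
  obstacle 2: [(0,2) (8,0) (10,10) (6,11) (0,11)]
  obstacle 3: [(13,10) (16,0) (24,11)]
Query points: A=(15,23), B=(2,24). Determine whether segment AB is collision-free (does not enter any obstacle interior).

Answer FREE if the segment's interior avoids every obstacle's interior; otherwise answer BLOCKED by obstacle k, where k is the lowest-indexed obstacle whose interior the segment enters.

Obstacle 1 [(0,24) (1,13) (11,13)]:
  edge (0,24)–(1,13): clear
  edge (1,13)–(11,13): clear
  edge (11,13)–(0,24): clear
  midpoint (17/2,47/2) outside
  → clear
Obstacle 2 [(0,2) (8,0) (10,10) (6,11) (0,11)]:
  edge (0,2)–(8,0): clear
  edge (8,0)–(10,10): clear
  edge (10,10)–(6,11): clear
  edge (6,11)–(0,11): clear
  edge (0,11)–(0,2): clear
  midpoint (17/2,47/2) outside
  → clear
Obstacle 3 [(13,10) (16,0) (24,11)]:
  edge (13,10)–(16,0): clear
  edge (16,0)–(24,11): clear
  edge (24,11)–(13,10): clear
  midpoint (17/2,47/2) outside
  → clear

FREE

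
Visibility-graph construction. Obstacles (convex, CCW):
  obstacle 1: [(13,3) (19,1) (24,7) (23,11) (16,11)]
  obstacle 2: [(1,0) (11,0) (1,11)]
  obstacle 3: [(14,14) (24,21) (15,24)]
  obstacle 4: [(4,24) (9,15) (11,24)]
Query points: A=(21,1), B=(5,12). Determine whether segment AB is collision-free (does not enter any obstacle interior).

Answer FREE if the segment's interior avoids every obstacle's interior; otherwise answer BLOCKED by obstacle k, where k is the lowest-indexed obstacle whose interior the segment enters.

BLOCKED by obstacle 1

Obstacle 1 [(13,3) (19,1) (24,7) (23,11) (16,11)]:
  edge (13,3)–(19,1): clear
  edge (19,1)–(24,7): crosses AB
  edge (24,7)–(23,11): clear
  edge (23,11)–(16,11): clear
  edge (16,11)–(13,3): crosses AB
  → BLOCKED
Obstacle 2 [(1,0) (11,0) (1,11)]:
  edge (1,0)–(11,0): clear
  edge (11,0)–(1,11): clear
  edge (1,11)–(1,0): clear
  midpoint (13,13/2) outside
  → clear
Obstacle 3 [(14,14) (24,21) (15,24)]:
  edge (14,14)–(24,21): clear
  edge (24,21)–(15,24): clear
  edge (15,24)–(14,14): clear
  midpoint (13,13/2) outside
  → clear
Obstacle 4 [(4,24) (9,15) (11,24)]:
  edge (4,24)–(9,15): clear
  edge (9,15)–(11,24): clear
  edge (11,24)–(4,24): clear
  midpoint (13,13/2) outside
  → clear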